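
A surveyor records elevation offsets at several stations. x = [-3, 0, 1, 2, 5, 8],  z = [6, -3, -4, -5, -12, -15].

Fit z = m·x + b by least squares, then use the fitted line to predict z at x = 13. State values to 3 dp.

ẑ = -25.840

Compute the Gram sums: Σx·x = 103, Σx = 13, Σ1 = 6.
For Aᵀz: Σx·z = -212, Σz = -33.
AᵀA·[m, b]ᵀ = Aᵀz becomes [[103, 13]; [13, 6]]·[m, b]ᵀ = [-212, -33]ᵀ.
det = 103·6 − 13² = 449.
m = ((-212)·6 − 13·(-33))/449 = -843/449; b = (103·(-33) − 13·(-212))/449 = -643/449.
At x = 13: ẑ = (-843/449)·(13) + (-643/449)·(1) = -11602/449.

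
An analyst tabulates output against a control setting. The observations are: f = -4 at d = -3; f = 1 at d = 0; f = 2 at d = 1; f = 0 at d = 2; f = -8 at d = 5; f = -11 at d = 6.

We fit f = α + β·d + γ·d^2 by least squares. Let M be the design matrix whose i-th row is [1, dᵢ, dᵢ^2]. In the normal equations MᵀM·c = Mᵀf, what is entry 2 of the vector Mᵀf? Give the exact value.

-92

Entry 2 ↔ basis d, so (Mᵀf)_{2} = Σᵢ (d)·fᵢ = (-3)·(-4) + (0)·(1) + (1)·(2) + (2)·(0) + (5)·(-8) + (6)·(-11) = -92.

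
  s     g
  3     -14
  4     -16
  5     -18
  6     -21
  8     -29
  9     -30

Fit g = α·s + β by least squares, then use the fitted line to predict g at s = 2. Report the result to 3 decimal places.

ĝ = -10.286

Forming AᵀA = [[231, 35]; [35, 6]] and Aᵀg = [-824, -128]ᵀ gives AᵀA·[α, β]ᵀ = Aᵀg.
Δ = 231·6 − 35² = 161.
α = ((-824)·6 − 35·(-128))/161 = -464/161; β = (231·(-128) − 35·(-824))/161 = -104/23.
At s = 2: ĝ = (-464/161)·(2) + (-104/23)·(1) = -72/7.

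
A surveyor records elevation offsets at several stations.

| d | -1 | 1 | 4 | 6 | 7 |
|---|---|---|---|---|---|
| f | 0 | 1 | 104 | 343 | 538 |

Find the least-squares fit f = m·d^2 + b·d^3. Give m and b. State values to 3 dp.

m = 0.608, b = 1.483

The normal equations are: 3955·m + 25607·b = 40375;  25607·m + 168403·b = 265279.
Eliminating b: 168403·(row 1) − 25607·(row 2) gives 10315416·m = 168403·40375 − 25607·265279 = 6271772, so m = 54067/88926.
Then b = (265279 − 25607·(54067/88926))/168403 = 3823955/2578854.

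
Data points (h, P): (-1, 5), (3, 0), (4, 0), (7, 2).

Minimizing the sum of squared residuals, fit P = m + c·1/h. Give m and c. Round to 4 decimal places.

m = 1.5033, c = -3.6035

AᵀA·[m, c]ᵀ = AᵀP reads: 4·m + (-23/84)·c = 7;  (-23/84)·m + (8425/7056)·c = -33/7.
Δ = 4·(8425/7056) − (-23/84)² = 11057/2352.
m = (7·(8425/7056) − (-23/84)·(-33/7))/(11057/2352) = 49867/33171; c = (4·(-33/7) − (-23/84)·7)/(11057/2352) = -39844/11057.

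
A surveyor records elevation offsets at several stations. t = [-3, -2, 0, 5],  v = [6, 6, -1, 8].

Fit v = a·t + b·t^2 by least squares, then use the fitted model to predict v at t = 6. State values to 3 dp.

Entries of XᵀX: Σt·t = 38, Σt·t^2 = 90, Σt^2·t^2 = 722.
For Xᵀv: Σt·v = 10, Σt^2·v = 278.
So XᵀX·[a, b]ᵀ = Xᵀv: [[38, 90]; [90, 722]]·[a, b]ᵀ = [10, 278]ᵀ.
det = 38·722 − 90² = 19336.
a = (10·722 − 90·278)/19336 = -2225/2417; b = (38·278 − 90·10)/19336 = 1208/2417.
At t = 6: v̂ = (-2225/2417)·(6) + (1208/2417)·(36) = 30138/2417.

v̂ = 12.469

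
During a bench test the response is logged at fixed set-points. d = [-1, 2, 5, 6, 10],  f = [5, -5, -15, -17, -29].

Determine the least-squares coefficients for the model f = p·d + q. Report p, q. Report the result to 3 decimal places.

p = -3.087, q = 1.382

Entries of MᵀM: Σd·d = 166, Σd = 22, Σ1 = 5.
For Mᵀf: Σd·f = -482, Σf = -61.
Determinant 166·5 − 22² = 346.
p = ((-482)·5 − 22·(-61))/346 = -534/173; q = (166·(-61) − 22·(-482))/346 = 239/173.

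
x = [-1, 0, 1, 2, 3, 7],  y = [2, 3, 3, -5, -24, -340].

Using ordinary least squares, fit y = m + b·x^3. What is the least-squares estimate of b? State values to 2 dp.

b = -1.00

Sums needed: Σ1 = 6, Σx^3 = 378, Σx^3·x^3 = 118444.
For Aᵀy: Σy = -361, Σx^3·y = -117307.
Normal equations: [[6, 378]; [378, 118444]]·[m, b]ᵀ = [-361, -117307]ᵀ.
det = 6·118444 − 378² = 567780.
m = ((-361)·118444 − 378·(-117307))/567780 = 791881/283890; b = (6·(-117307) − 378·(-361))/567780 = -47282/47315.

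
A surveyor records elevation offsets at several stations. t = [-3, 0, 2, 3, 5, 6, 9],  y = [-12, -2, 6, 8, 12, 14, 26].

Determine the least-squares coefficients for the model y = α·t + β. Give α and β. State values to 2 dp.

Compute the Gram sums: Σt·t = 164, Σt = 22, Σ1 = 7.
Right-hand side: Σt·y = 450, Σy = 52.
Normal equations: [[164, 22]; [22, 7]]·[α, β]ᵀ = [450, 52]ᵀ.
det = 164·7 − 22² = 664.
α = (450·7 − 22·52)/664 = 1003/332; β = (164·52 − 22·450)/664 = -343/166.

α = 3.02, β = -2.07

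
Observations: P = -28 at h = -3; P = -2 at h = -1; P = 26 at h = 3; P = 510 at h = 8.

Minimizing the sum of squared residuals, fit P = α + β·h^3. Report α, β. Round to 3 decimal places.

From the data, Σ1 = 4, Σh^3 = 511, Σh^3·h^3 = 263603.
For AᵀP: ΣP = 506, Σh^3·P = 262580.
AᵀA·[α, β]ᵀ = AᵀP becomes [[4, 511]; [511, 263603]]·[α, β]ᵀ = [506, 262580]ᵀ.
Δ = 4·263603 − 511² = 793291.
α = (506·263603 − 511·262580)/793291 = -10894/10867; β = (4·262580 − 511·506)/793291 = 791754/793291.

α = -1.002, β = 0.998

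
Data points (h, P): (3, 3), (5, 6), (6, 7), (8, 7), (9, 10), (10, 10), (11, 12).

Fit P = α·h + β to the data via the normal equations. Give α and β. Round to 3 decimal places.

α = 1.014, β = 0.322

Normal-equation sums: Σh·h = 436, Σh = 52, Σ1 = 7.
For XᵀP: Σh·P = 459, ΣP = 55.
det = 436·7 − 52² = 348.
α = (459·7 − 52·55)/348 = 353/348; β = (436·55 − 52·459)/348 = 28/87.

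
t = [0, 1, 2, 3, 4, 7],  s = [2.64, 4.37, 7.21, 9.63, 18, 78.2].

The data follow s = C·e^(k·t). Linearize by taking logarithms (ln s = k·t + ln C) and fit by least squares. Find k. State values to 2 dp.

k = 0.48

With ln sᵢ as the transformed response and tᵢ as the regressor:
XᵀX = [[79.0000, 17.0000]; [17.0000, 6]], rhs = [54.2967, 13.9355]ᵀ  (here Σt = 17.0000, Σ(t)² = 79.0000, Σln s = 13.9355, Σt·ln s = 54.2967).
Solving (det = 185.0000): k = 0.48041, ln C = 0.96142.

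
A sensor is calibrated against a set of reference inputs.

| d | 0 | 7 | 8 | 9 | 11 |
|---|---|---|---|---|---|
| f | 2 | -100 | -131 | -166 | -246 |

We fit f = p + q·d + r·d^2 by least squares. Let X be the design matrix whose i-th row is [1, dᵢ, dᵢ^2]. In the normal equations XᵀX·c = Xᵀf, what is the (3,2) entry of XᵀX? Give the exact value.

2915

Row 3 ↔ basis d^2, column 2 ↔ basis d, so (XᵀX)_{3,2} = Σᵢ (d^2)·(d) = (0)·(0) + (49)·(7) + (64)·(8) + (81)·(9) + (121)·(11) = 2915.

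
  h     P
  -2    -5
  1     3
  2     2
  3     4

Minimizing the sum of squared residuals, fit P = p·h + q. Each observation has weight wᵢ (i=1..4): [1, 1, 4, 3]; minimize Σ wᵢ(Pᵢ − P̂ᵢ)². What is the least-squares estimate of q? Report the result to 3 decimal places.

Setting ∂/∂p … = 0 gives: 48·p + 16·q = 65;  16·p + 9·q = 18.
Eliminating q: 9·(row 1) − 16·(row 2) gives 176·p = 9·65 − 16·18 = 297, so p = 27/16.
Then q = (18 − 16·(27/16))/9 = -1.

q = -1.000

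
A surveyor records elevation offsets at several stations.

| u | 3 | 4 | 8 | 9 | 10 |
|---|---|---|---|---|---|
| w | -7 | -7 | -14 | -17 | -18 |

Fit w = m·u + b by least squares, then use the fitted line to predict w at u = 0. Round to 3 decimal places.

ŵ = -1.103

With design matrix M, MᵀM = [[270, 34]; [34, 5]] and Mᵀw = [-494, -63]ᵀ.
Δ = 270·5 − 34² = 194.
m = ((-494)·5 − 34·(-63))/194 = -164/97; b = (270·(-63) − 34·(-494))/194 = -107/97.
At u = 0: ŵ = (-164/97)·(0) + (-107/97)·(1) = -107/97.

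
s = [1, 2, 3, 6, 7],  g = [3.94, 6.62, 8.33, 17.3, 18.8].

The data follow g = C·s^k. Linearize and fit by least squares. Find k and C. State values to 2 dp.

Taking logs, ln g = k·ln s + ln C, so regress ln g on ln s.
AᵀA = [[8.6844, 5.5294]; [5.5294, 5]], rhs = [14.4558, 11.1657]ᵀ  (here Σln s = 5.5294, Σ(ln s)² = 8.6844, Σln g = 11.1657, Σln s·ln g = 14.4558).
Slope k = (n·Σln s·ln g − Σln s·Σln g)/(n·Σ(ln s)² − (Σln s)²) = (5·14.4558 − 5.5294·11.1657)/12.8473 = 0.82034; ln C = (Σln g − k·Σln s)/n = 1.32594, so C = exp(1.32594) = 3.76571.

k = 0.82, C = 3.77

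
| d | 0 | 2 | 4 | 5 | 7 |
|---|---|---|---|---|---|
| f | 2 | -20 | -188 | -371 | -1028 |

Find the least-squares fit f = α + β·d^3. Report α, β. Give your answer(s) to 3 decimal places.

Entries of MᵀM: Σ1 = 5, Σd^3 = 540, Σd^3·d^3 = 137434.
And Σf = -1605, Σd^3·f = -411171.
Normal equations: [[5, 540]; [540, 137434]]·[α, β]ᵀ = [-1605, -411171]ᵀ.
Δ = 5·137434 − 540² = 395570.
α = ((-1605)·137434 − 540·(-411171))/395570 = 145077/39557; β = (5·(-411171) − 540·(-1605))/395570 = -237831/79114.

α = 3.668, β = -3.006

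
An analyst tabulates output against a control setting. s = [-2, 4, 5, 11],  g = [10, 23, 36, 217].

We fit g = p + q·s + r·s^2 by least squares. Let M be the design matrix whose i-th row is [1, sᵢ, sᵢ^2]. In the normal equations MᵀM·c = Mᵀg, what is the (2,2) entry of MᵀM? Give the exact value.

Row 2 ↔ basis s, column 2 ↔ basis s, so (MᵀM)_{2,2} = Σᵢ (s)·(s) = (-2)·(-2) + (4)·(4) + (5)·(5) + (11)·(11) = 166.

166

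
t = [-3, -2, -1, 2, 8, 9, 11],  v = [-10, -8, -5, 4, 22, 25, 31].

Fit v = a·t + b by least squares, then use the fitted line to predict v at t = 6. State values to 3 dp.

From the data, Σt·t = 284, Σt = 24, Σ1 = 7.
Moment sums: Σt·v = 801, Σv = 59.
Normal equations: [[284, 24]; [24, 7]]·[a, b]ᵀ = [801, 59]ᵀ.
det = 284·7 − 24² = 1412.
a = (801·7 − 24·59)/1412 = 4191/1412; b = (284·59 − 24·801)/1412 = -617/353.
At t = 6: v̂ = (4191/1412)·(6) + (-617/353)·(1) = 11339/706.

v̂ = 16.061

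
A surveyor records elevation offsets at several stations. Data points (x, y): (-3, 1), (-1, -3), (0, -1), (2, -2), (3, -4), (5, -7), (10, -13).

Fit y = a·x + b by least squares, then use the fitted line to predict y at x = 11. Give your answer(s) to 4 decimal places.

Forming AᵀA = [[148, 16]; [16, 7]] and Aᵀy = [-181, -29]ᵀ gives AᵀA·[a, b]ᵀ = Aᵀy.
Determinant 148·7 − 16² = 780.
a = ((-181)·7 − 16·(-29))/780 = -803/780; b = (148·(-29) − 16·(-181))/780 = -349/195.
At x = 11: ŷ = (-803/780)·(11) + (-349/195)·(1) = -10229/780.

ŷ = -13.1141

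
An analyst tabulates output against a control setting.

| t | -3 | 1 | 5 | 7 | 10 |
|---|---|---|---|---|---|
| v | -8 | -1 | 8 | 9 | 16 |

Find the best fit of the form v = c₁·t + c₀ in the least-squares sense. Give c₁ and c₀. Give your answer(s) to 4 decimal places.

AᵀA·[c₁, c₀]ᵀ = Aᵀv reads: 184·c₁ + 20·c₀ = 286;  20·c₁ + 5·c₀ = 24.
(Σt·t = 184, Σt = 20, Σ1 = 5, Σt·v = 286, Σv = 24.)
Eliminating c₀: 5·(row 1) − 20·(row 2) gives 520·c₁ = 5·286 − 20·24 = 950, so c₁ = 95/52.
Then c₀ = (24 − 20·(95/52))/5 = -163/65.

c₁ = 1.8269, c₀ = -2.5077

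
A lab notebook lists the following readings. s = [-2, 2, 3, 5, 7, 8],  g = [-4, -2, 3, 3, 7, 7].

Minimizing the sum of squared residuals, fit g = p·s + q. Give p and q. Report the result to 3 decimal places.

p = 1.187, q = -2.217

Forming XᵀX = [[155, 23]; [23, 6]] and Xᵀg = [133, 14]ᵀ gives XᵀX·[p, q]ᵀ = Xᵀg.
Δ = 155·6 − 23² = 401.
p = (133·6 − 23·14)/401 = 476/401; q = (155·14 − 23·133)/401 = -889/401.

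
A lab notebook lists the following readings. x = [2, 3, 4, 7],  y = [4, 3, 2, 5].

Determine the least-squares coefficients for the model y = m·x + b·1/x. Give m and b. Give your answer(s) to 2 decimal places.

The normal system AᵀA·[m, b]ᵀ = Aᵀy is [[78, 4]; [4, 3133/7056]]·[m, b]ᵀ = [60, 59/14]ᵀ.
Determinant 78·(3133/7056) − 4² = 21913/1176.
m = (60·(3133/7056) − 4·(59/14))/(21913/1176) = 11506/21913; b = (78·(59/14) − 4·60)/(21913/1176) = 104328/21913.

m = 0.53, b = 4.76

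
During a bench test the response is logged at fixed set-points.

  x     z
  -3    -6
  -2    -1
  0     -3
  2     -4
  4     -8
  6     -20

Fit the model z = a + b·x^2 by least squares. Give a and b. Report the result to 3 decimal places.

Setting ∂/∂a … = 0 gives: 6·a + 69·b = -42;  69·a + 1665·b = -922.
Eliminating b: 1665·(row 1) − 69·(row 2) gives 5229·a = 1665·(-42) − 69·(-922) = -6312, so a = -2104/1743.
Then b = ((-922) − 69·(-2104/1743))/1665 = -878/1743.

a = -1.207, b = -0.504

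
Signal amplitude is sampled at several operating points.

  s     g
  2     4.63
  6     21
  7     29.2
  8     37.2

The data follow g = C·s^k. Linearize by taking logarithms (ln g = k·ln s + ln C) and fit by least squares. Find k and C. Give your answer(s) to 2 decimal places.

k = 1.47, C = 1.64

Taking logs, ln g = k·ln s + ln C, so regress ln g on ln s.
AᵀA = [[11.8015, 6.5103]; [6.5103, 4]], rhs = [20.6031, 11.5676]ᵀ  (here Σln s = 6.5103, Σ(ln s)² = 11.8015, Σln g = 11.5676, Σln s·ln g = 20.6031).
Δ = 11.8015·4 − (6.5103)² = 4.8225; k = (20.6031·4 − 6.5103·11.5676)/4.8225 = 1.47319, ln C = (11.8015·11.5676 − 6.5103·20.6031)/4.8225 = 0.49418, so C = exp(0.49418) = 1.63915.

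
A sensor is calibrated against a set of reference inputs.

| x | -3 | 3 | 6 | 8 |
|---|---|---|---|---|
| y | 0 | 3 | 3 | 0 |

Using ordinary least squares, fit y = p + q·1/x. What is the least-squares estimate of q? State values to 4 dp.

q = 4.3481

From the data, Σ1 = 4, Σ1/x = 7/24, Σ1/x·1/x = 17/64.
And Σy = 6, Σ1/x·y = 3/2.
det = 4·(17/64) − (7/24)² = 563/576.
p = (6·(17/64) − (7/24)·(3/2))/(563/576) = 666/563; q = (4·(3/2) − (7/24)·6)/(563/576) = 2448/563.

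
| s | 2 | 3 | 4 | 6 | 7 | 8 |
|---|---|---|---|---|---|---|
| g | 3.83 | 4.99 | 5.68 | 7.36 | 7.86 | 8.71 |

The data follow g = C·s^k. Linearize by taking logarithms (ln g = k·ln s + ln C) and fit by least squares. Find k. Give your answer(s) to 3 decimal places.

With ln gᵢ as the transformed response and ln sᵢ as the regressor:
Σln s = 8.9952, Σ(ln s)² = 14.9303, Σln g = 10.9096, Σln s·ln g = 17.1941.
Normal system: [[14.9303, 8.9952]; [8.9952, 6]]·[k, ln C]ᵀ = [17.1941, 10.9096]ᵀ.
Δ = 14.9303·6 − (8.9952)² = 8.6686; k = (17.1941·6 − 8.9952·10.9096)/8.6686 = 0.58038, ln C = (14.9303·10.9096 − 8.9952·17.1941)/8.6686 = 0.94815.

k = 0.580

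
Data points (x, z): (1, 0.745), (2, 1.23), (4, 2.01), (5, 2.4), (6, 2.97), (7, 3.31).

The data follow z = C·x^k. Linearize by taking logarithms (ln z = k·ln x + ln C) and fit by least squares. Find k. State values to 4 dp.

Linearized form: ln z = k·ln x + ln C. From the 6 transformed points,
XᵀX = [[11.9895, 7.4265]; [7.4265, 6]], rhs = [6.7999, 3.7718]ᵀ  (here Σln x = 7.4265, Σ(ln x)² = 11.9895, Σln z = 3.7718, Σln x·ln z = 6.7999).
Solving (det = 16.7835): k = 0.76196, ln C = -0.31450.

k = 0.7620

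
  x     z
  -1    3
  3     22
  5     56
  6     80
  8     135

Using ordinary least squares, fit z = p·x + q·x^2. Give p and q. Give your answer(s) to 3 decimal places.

The normal system MᵀM·[p, q]ᵀ = Mᵀz is [[135, 879]; [879, 6099]]·[p, q]ᵀ = [1903, 13121]ᵀ.
det = 135·6099 − 879² = 50724.
p = (1903·6099 − 879·13121)/50724 = 12173/8454; q = (135·13121 − 879·1903)/50724 = 16433/8454.

p = 1.440, q = 1.944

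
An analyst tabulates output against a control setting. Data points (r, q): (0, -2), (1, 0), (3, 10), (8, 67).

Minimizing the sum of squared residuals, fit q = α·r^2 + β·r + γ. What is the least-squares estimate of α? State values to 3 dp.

α = 0.926

Normal-equation sums: Σr^2·r^2 = 4178, Σr^2·r = 540, Σr^2 = 74, Σr·r = 74, Σr = 12, Σ1 = 4.
And Σr^2·q = 4378, Σr·q = 566, Σq = 75.
So XᵀX·[α, β, γ]ᵀ = Xᵀq: [[4178, 540, 74]; [540, 74, 12]; [74, 12, 4]]·[α, β, γ]ᵀ = [4378, 566, 75]ᵀ.
Solving the 3×3 system (Gaussian elimination) gives α = 5201/5618, β = 65/53, γ = -11551/5618.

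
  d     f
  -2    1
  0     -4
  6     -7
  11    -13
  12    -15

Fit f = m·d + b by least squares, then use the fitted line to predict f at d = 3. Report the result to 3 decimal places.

The normal equations are: 305·m + 27·b = -367;  27·m + 5·b = -38.
det = 305·5 − 27² = 796.
m = ((-367)·5 − 27·(-38))/796 = -809/796; b = (305·(-38) − 27·(-367))/796 = -1681/796.
At d = 3: f̂ = (-809/796)·(3) + (-1681/796)·(1) = -1027/199.

f̂ = -5.161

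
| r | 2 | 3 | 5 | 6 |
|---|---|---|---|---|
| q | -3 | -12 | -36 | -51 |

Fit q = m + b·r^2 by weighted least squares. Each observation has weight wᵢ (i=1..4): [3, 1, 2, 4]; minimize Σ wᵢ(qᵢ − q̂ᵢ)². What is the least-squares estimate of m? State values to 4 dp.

m = 2.4586

The normal system AᵀWA·[m, b]ᵀ = AᵀWq is [[10, 215]; [215, 6563]]·[m, b]ᵀ = [-297, -9288]ᵀ.
Determinant 10·6563 − 215² = 19405.
m = ((-297)·6563 − 215·(-9288))/19405 = 47709/19405; b = (10·(-9288) − 215·(-297))/19405 = -5805/3881.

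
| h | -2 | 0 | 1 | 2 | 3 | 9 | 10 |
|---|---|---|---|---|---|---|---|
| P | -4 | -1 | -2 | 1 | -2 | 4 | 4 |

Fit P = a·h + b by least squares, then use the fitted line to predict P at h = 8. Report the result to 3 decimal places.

Setting ∂/∂a … = 0 gives: 199·a + 23·b = 78;  23·a + 7·b = 0.
det = 199·7 − 23² = 864.
a = (78·7 − 23·0)/864 = 91/144; b = (199·0 − 23·78)/864 = -299/144.
At h = 8: P̂ = (91/144)·(8) + (-299/144)·(1) = 143/48.

P̂ = 2.979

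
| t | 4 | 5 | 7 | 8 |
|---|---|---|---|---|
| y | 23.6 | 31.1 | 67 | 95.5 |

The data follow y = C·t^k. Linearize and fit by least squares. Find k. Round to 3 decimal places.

k = 2.047

With ln yᵢ as the transformed response and ln tᵢ as the regressor:
Over the data: Σln t = 7.0211, Σ(ln t)² = 12.6227, Σln y = 15.3623, Σln t·ln y = 27.5768.
Normal system: [[12.6227, 7.0211]; [7.0211, 4]]·[k, ln C]ᵀ = [27.5768, 15.3623]ᵀ.
Solving (det = 1.1954): k = 2.04734, ln C = 0.24693.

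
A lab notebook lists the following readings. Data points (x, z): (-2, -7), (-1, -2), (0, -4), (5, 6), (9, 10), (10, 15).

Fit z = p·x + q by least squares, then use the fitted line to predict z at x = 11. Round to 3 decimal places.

AᵀA·[p, q]ᵀ = Aᵀz reads: 211·p + 21·q = 286;  21·p + 6·q = 18.
(Σx·x = 211, Σx = 21, Σ1 = 6, Σx·z = 286, Σz = 18.)
Δ = 211·6 − 21² = 825.
p = (286·6 − 21·18)/825 = 446/275; q = (211·18 − 21·286)/825 = -736/275.
At x = 11: ẑ = (446/275)·(11) + (-736/275)·(1) = 834/55.

ẑ = 15.164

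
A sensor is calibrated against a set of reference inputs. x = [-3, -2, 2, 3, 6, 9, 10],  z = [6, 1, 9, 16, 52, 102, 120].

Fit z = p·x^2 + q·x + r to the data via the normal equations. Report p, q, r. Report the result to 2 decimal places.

Entries of MᵀM: Σx^2·x^2 = 18051, Σx^2·x = 1945, Σx^2 = 243, Σx·x = 243, Σx = 25, Σ1 = 7.
And Σx^2·z = 22372, Σx·z = 2476, Σz = 306.
So MᵀM·[p, q, r]ᵀ = Mᵀz: [[18051, 1945, 243]; [1945, 243, 25]; [243, 25, 7]]·[p, q, r]ᵀ = [22372, 2476, 306]ᵀ.
Inverting the 3×3 Gram matrix, [p, q, r]ᵀ = [138343/139034, 140809/69517, 269515/139034]ᵀ.

p = 1.00, q = 2.03, r = 1.94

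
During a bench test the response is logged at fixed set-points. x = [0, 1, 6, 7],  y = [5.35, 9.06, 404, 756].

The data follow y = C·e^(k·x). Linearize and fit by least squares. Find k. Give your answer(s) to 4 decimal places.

k = 0.7249

Let Y = ln y. Fitting Y = k·x + ln C by least squares:
Sums: Σx = 14.0000, Σ(x)² = 86.0000, Σln y = 16.5104, Σx·ln y = 84.6086.
Normal system: [[86.0000, 14.0000]; [14.0000, 4]]·[k, ln C]ᵀ = [84.6086, 16.5104]ᵀ.
Slope k = (n·Σx·ln y − Σx·Σln y)/(n·Σ(x)² − (Σx)²) = (4·84.6086 − 14.0000·16.5104)/148.0000 = 0.72492; ln C = (Σln y − k·Σx)/n = 1.59037.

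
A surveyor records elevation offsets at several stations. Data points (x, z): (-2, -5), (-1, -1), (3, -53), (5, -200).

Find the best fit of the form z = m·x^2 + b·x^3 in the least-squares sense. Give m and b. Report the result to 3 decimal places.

m = -3.020, b = -0.994

The normal equations are: 723·m + 3335·b = -5498;  3335·m + 16419·b = -26390.
Determinant 723·16419 − 3335² = 748712.
m = ((-5498)·16419 − 3335·(-26390))/748712 = -565253/187178; b = (723·(-26390) − 3335·(-5498))/748712 = -186035/187178.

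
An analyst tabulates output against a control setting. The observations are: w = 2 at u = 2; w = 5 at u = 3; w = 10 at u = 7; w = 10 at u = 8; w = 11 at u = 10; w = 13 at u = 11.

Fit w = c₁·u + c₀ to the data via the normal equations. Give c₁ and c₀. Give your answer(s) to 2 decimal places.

c₁ = 1.10, c₀ = 0.99

The normal system MᵀM·[c₁, c₀]ᵀ = Mᵀw is [[347, 41]; [41, 6]]·[c₁, c₀]ᵀ = [422, 51]ᵀ.
det = 347·6 − 41² = 401.
c₁ = (422·6 − 41·51)/401 = 441/401; c₀ = (347·51 − 41·422)/401 = 395/401.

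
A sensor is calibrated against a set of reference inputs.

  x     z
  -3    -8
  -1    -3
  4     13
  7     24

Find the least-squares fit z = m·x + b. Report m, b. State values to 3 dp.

MᵀM·[m, b]ᵀ = Mᵀz reads: 75·m + 7·b = 247;  7·m + 4·b = 26.
(Σx·x = 75, Σx = 7, Σ1 = 4, Σx·z = 247, Σz = 26.)
det = 75·4 − 7² = 251.
m = (247·4 − 7·26)/251 = 806/251; b = (75·26 − 7·247)/251 = 221/251.

m = 3.211, b = 0.880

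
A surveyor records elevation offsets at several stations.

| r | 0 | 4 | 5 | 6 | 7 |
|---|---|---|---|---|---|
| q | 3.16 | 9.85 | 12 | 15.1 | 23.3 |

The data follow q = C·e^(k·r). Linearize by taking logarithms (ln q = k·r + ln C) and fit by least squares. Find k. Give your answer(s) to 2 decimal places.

k = 0.28

Linearized form: ln q = k·r + ln C. From the 5 transformed points,
XᵀX = [[126.0000, 22.0000]; [22.0000, 5]], rhs = [59.9018, 11.7861]ᵀ  (here Σr = 22.0000, Σ(r)² = 126.0000, Σln q = 11.7861, Σr·ln q = 59.9018).
Slope k = (n·Σr·ln q − Σr·Σln q)/(n·Σ(r)² − (Σr)²) = (5·59.9018 − 22.0000·11.7861)/146.0000 = 0.27544; ln C = (Σln q − k·Σr)/n = 1.14527.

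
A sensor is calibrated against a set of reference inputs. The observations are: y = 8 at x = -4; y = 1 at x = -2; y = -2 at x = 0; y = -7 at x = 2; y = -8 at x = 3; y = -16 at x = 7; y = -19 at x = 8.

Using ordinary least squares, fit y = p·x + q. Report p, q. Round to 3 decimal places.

p = -2.119, q = -1.906

MᵀM·[p, q]ᵀ = Mᵀy reads: 146·p + 14·q = -336;  14·p + 7·q = -43.
Δ = 146·7 − 14² = 826.
p = ((-336)·7 − 14·(-43))/826 = -125/59; q = (146·(-43) − 14·(-336))/826 = -787/413.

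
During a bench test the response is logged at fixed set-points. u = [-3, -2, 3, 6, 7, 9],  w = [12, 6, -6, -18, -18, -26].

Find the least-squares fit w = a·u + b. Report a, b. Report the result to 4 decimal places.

a = -3.0275, b = 1.7582

The normal system AᵀA·[a, b]ᵀ = Aᵀw is [[188, 20]; [20, 6]]·[a, b]ᵀ = [-534, -50]ᵀ.
Eliminating b: 6·(row 1) − 20·(row 2) gives 728·a = 6·(-534) − 20·(-50) = -2204, so a = -551/182.
Then b = ((-50) − 20·(-551/182))/6 = 160/91.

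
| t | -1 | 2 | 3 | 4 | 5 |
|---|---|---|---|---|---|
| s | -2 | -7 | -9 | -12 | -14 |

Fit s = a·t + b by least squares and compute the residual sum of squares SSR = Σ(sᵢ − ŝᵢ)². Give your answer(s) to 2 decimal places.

SSR = 1.20

The normal equations are: 55·a + 13·b = -157;  13·a + 5·b = -44.
Δ = 55·5 − 13² = 106.
a = ((-157)·5 − 13·(-44))/106 = -213/106; b = (55·(-44) − 13·(-157))/106 = -379/106.
Residuals: -23/53, 63/106, 32/53, -41/106, -20/53; SSR = 127/106.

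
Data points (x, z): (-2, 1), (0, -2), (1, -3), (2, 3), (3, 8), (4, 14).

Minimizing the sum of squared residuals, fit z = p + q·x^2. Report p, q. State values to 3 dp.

Entries of AᵀA: Σ1 = 6, Σx^2 = 34, Σx^2·x^2 = 370.
And Σz = 21, Σx^2·z = 309.
AᵀA·[p, q]ᵀ = Aᵀz becomes [[6, 34]; [34, 370]]·[p, q]ᵀ = [21, 309]ᵀ.
Eliminating q: 370·(row 1) − 34·(row 2) gives 1064·p = 370·21 − 34·309 = -2736, so p = -18/7.
Then q = (309 − 34·(-18/7))/370 = 15/14.

p = -2.571, q = 1.071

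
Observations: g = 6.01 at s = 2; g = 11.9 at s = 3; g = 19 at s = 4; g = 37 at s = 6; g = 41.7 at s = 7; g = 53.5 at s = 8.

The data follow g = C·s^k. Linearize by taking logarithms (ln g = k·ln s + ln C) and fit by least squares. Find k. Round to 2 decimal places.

Let Y = ln g. Fitting Y = k·ln s + ln C by least squares:
Over the data: Σln s = 8.9952, Σ(ln s)² = 14.9303, Σln g = 18.5355, Σln s·ln g = 30.0504.
Normal system: [[14.9303, 8.9952]; [8.9952, 6]]·[k, ln C]ᵀ = [30.0504, 18.5355]ᵀ.
Slope k = (n·Σln s·ln g − Σln s·Σln g)/(n·Σ(ln s)² − (Σln s)²) = (6·30.0504 − 8.9952·18.5355)/8.6686 = 1.56568; ln C = (Σln g − k·Σln s)/n = 0.74199.

k = 1.57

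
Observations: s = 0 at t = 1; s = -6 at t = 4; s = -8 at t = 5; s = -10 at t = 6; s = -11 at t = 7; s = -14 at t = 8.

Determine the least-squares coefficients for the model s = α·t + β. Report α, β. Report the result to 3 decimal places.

α = -1.941, β = 1.859

From the data, Σt·t = 191, Σt = 31, Σ1 = 6.
Moment sums: Σt·s = -313, Σs = -49.
det = 191·6 − 31² = 185.
α = ((-313)·6 − 31·(-49))/185 = -359/185; β = (191·(-49) − 31·(-313))/185 = 344/185.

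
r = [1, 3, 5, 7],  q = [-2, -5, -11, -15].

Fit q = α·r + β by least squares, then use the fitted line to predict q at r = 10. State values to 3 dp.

The normal equations are: 84·α + 16·β = -177;  16·α + 4·β = -33.
Δ = 84·4 − 16² = 80.
α = ((-177)·4 − 16·(-33))/80 = -9/4; β = (84·(-33) − 16·(-177))/80 = 3/4.
At r = 10: q̂ = (-9/4)·(10) + (3/4)·(1) = -87/4.

q̂ = -21.750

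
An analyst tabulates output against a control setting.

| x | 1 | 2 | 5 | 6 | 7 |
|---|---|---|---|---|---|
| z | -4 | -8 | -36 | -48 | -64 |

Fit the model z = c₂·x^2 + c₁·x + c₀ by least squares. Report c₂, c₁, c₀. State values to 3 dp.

Normal-equation sums: Σx^2·x^2 = 4339, Σx^2·x = 693, Σx^2 = 115, Σx·x = 115, Σx = 21, Σ1 = 5.
Moment sums: Σx^2·z = -5800, Σx·z = -936, Σz = -160.
MᵀM·[c₂, c₁, c₀]ᵀ = Mᵀz becomes [[4339, 693, 115]; [693, 115, 21]; [115, 21, 5]]·[c₂, c₁, c₀]ᵀ = [-5800, -936, -160]ᵀ.
Solving the 3×3 system (Gaussian elimination) gives c₂ = -215/203, c₁ = -45/29, c₀ = -228/203.

c₂ = -1.059, c₁ = -1.552, c₀ = -1.123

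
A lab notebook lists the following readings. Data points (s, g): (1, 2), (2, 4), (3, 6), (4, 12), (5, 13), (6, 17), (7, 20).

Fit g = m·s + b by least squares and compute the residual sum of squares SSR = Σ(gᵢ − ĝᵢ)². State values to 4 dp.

Compute the Gram sums: Σs·s = 140, Σs = 28, Σ1 = 7.
And Σs·g = 383, Σg = 74.
Normal equations: [[140, 28]; [28, 7]]·[m, b]ᵀ = [383, 74]ᵀ.
Δ = 140·7 − 28² = 196.
m = (383·7 − 28·74)/196 = 87/28; b = (140·74 − 28·383)/196 = -13/7.
Residuals: 3/4, -5/14, -41/28, 10/7, -19/28, 3/14, 3/28; SSR = 151/28.

SSR = 5.3929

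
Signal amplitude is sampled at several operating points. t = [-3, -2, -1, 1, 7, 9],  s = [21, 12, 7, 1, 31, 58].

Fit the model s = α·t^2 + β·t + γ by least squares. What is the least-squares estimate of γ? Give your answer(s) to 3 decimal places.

γ = 2.692

Normal-equation sums: Σt^2·t^2 = 9061, Σt^2·t = 1037, Σt^2 = 145, Σt·t = 145, Σt = 11, Σ1 = 6.
Moment sums: Σt^2·s = 6462, Σt·s = 646, Σs = 130.
Normal equations: [[9061, 1037, 145]; [1037, 145, 11]; [145, 11, 6]]·[α, β, γ]ᵀ = [6462, 646, 130]ᵀ.
Row-reducing yields α = 10726/10605, β = -31628/10605, γ = 9516/3535.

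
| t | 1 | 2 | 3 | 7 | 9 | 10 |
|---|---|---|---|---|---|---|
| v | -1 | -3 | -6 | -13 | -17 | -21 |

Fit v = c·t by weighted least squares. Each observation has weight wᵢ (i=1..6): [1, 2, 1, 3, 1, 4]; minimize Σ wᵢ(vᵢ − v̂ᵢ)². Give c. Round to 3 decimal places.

c = -2.008

Setting ∂/∂c … = 0 gives: 646·c = -1297.
(Σwᵢ·t·t = 646, Σwᵢ·t·v = -1297.)
c = (-1297)/646 = -2.00774.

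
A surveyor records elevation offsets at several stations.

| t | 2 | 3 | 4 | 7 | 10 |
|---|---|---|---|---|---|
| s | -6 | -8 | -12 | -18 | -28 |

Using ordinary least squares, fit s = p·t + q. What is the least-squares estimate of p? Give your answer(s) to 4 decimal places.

p = -2.7009

Normal-equation sums: Σt·t = 178, Σt = 26, Σ1 = 5.
Right-hand side: Σt·s = -490, Σs = -72.
So AᵀA·[p, q]ᵀ = Aᵀs: [[178, 26]; [26, 5]]·[p, q]ᵀ = [-490, -72]ᵀ.
det = 178·5 − 26² = 214.
p = ((-490)·5 − 26·(-72))/214 = -289/107; q = (178·(-72) − 26·(-490))/214 = -38/107.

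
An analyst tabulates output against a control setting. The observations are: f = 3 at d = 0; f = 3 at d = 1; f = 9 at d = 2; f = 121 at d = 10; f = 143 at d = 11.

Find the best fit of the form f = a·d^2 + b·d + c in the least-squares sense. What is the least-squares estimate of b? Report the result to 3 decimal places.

Normal-equation sums: Σd^2·d^2 = 24658, Σd^2·d = 2340, Σd^2 = 226, Σd·d = 226, Σd = 24, Σ1 = 5.
Right-hand side: Σd^2·f = 29442, Σd·f = 2804, Σf = 279.
Normal equations: [[24658, 2340, 226]; [2340, 226, 24]; [226, 24, 5]]·[a, b, c]ᵀ = [29442, 2804, 279]ᵀ.
Solving the 3×3 system (Gaussian elimination) gives a = 32850/30919, b = 36614/30919, c = 64713/30919.

b = 1.184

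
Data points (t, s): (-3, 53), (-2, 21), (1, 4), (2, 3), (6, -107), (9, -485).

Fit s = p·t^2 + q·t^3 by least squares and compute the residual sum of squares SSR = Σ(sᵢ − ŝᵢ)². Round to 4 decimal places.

SSR = 7.4147

Compute the Gram sums: Σt^2·t^2 = 7971, Σt^2·t^3 = 66583, Σt^3·t^3 = 578955.
For Aᵀs: Σt^2·s = -42560, Σt^3·s = -378248.
AᵀA·[p, q]ᵀ = Aᵀs becomes [[7971, 66583]; [66583, 578955]]·[p, q]ᵀ = [-42560, -378248]ᵀ.
Eliminating q: 578955·(row 1) − 66583·(row 2) gives 181554416·p = 578955·(-42560) − 66583·(-378248) = 544561784, so p = 68070223/22694302.
Then q = ((-378248) − 66583·(68070223/22694302))/578955 = -22655291/22694302.
Residuals: -10763429/11347151, 11528561/11347151, 22681138/11347151, -11477829/11347151, 7362257/11347151, -2358697/11347151; SSR = 84135655/11347151.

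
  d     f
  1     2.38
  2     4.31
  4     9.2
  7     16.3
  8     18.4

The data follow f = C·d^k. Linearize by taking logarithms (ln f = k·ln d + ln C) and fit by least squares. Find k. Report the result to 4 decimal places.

k = 1.0005

Let Y = ln f. Fitting Y = k·ln d + ln C by least squares:
Σln d = 6.1048, Σ(ln d)² = 10.5129, Σln f = 10.2508, Σln d·ln f = 15.5765.
Equations: 10.5129·k + 6.1048·ln C = 15.5765;  6.1048·k + 5·ln C = 10.2508.
Solving (det = 15.2960): k = 1.00051, ln C = 0.82856.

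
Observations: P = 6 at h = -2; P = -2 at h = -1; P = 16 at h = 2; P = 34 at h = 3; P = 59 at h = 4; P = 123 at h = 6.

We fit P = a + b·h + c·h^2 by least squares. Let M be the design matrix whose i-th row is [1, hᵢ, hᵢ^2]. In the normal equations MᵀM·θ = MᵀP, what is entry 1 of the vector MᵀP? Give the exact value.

236

Entry 1 ↔ basis 1, so (MᵀP)_{1} = Σᵢ Pᵢ = (1)·(6) + (1)·(-2) + (1)·(16) + (1)·(34) + (1)·(59) + (1)·(123) = 236.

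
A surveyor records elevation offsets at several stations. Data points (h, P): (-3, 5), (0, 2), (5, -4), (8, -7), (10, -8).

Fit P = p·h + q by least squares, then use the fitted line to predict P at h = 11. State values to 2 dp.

P̂ = -9.70

From the data, Σh·h = 198, Σh = 20, Σ1 = 5.
Right-hand side: Σh·P = -171, ΣP = -12.
Normal equations: [[198, 20]; [20, 5]]·[p, q]ᵀ = [-171, -12]ᵀ.
Eliminating q: 5·(row 1) − 20·(row 2) gives 590·p = 5·(-171) − 20·(-12) = -615, so p = -123/118.
Then q = ((-12) − 20·(-123/118))/5 = 522/295.
At h = 11: P̂ = (-123/118)·(11) + (522/295)·(1) = -5721/590.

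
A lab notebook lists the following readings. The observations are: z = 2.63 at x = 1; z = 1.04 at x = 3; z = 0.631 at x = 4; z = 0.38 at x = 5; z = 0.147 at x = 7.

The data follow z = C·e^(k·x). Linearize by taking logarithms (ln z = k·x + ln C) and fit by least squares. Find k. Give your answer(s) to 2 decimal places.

k = -0.48

Taking logs, ln z = k·x + ln C, so regress ln z on x.
Σx = 20.0000, Σ(x)² = 100.0000, Σln z = -2.3392, Σx·ln z = -19.0163.
Equations: 100.0000·k + 20.0000·ln C = -19.0163;  20.0000·k + 5·ln C = -2.3392.
Solving (det = 100.0000): k = -0.48299, ln C = 1.46411.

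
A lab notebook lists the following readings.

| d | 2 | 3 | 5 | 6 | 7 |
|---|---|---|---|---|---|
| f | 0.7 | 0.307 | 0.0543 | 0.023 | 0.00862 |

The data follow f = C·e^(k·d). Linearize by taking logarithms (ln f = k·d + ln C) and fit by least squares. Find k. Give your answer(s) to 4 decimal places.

k = -0.8743

Taking logs, ln f = k·d + ln C, so regress ln f on d.
Σd = 23.0000, Σ(d)² = 123.0000, Σln f = -12.9767, Σd·ln f = -74.7315.
Equations: 123.0000·k + 23.0000·ln C = -74.7315;  23.0000·k + 5·ln C = -12.9767.
Solving (det = 86.0000): k = -0.87433, ln C = 1.42656.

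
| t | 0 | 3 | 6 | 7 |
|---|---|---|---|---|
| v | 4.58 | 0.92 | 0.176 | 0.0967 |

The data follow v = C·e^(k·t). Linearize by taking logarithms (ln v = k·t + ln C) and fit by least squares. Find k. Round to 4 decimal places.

Let Y = ln v. Fitting Y = k·t + ln C by least squares:
AᵀA = [[94.0000, 16.0000]; [16.0000, 4]], rhs = [-27.0268, -2.6351]ᵀ  (here Σt = 16.0000, Σ(t)² = 94.0000, Σln v = -2.6351, Σt·ln v = -27.0268).
Solving (det = 120.0000): k = -0.54955, ln C = 1.53941.

k = -0.5495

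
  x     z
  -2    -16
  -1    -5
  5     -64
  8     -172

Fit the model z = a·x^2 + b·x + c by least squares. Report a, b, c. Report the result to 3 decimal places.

a = -2.918, b = 1.886, c = -0.401

Normal-equation sums: Σx^2·x^2 = 4738, Σx^2·x = 628, Σx^2 = 94, Σx·x = 94, Σx = 10, Σ1 = 4.
For Aᵀz: Σx^2·z = -12677, Σx·z = -1659, Σz = -257.
Normal equations: [[4738, 628, 94]; [628, 94, 10]; [94, 10, 4]]·[a, b, c]ᵀ = [-12677, -1659, -257]ᵀ.
Row-reducing yields a = -19501/6684, b = 4201/2228, c = -2681/6684.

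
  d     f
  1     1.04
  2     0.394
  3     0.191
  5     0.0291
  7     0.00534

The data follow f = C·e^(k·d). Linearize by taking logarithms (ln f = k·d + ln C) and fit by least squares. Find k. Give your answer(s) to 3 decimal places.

Let Y = ln f. Fitting Y = k·d + ln C by least squares:
Σd = 18.0000, Σ(d)² = 88.0000, Σln f = -11.3172, Σd·ln f = -61.1028.
Equations: 88.0000·k + 18.0000·ln C = -61.1028;  18.0000·k + 5·ln C = -11.3172.
Solving (det = 116.0000): k = -0.87762, ln C = 0.89600.

k = -0.878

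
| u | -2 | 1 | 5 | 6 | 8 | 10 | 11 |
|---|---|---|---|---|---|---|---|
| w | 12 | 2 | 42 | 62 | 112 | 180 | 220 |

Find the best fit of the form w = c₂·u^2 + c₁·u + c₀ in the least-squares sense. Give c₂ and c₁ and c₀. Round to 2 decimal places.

c₂ = 1.95, c₁ = -1.64, c₀ = 1.21

Forming MᵀM = [[30675, 3177, 351]; [3177, 351, 39]; [351, 39, 7]] and Mᵀw = [55120, 5676, 630]ᵀ gives MᵀM·[c₂, c₁, c₀]ᵀ = Mᵀw.
Row-reducing yields c₂ = 97355/49857, c₁ = -27227/16619, c₀ = 20184/16619.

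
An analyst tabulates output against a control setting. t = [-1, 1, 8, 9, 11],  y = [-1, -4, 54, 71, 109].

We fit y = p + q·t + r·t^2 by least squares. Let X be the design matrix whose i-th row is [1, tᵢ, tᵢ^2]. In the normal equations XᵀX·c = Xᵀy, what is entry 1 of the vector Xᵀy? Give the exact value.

Entry 1 ↔ basis 1, so (Xᵀy)_{1} = Σᵢ yᵢ = (1)·(-1) + (1)·(-4) + (1)·(54) + (1)·(71) + (1)·(109) = 229.

229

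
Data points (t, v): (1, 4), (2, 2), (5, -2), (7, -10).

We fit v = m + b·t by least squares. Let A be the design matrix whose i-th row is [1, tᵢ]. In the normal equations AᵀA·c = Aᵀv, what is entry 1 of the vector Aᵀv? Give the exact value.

-6

Entry 1 ↔ basis 1, so (Aᵀv)_{1} = Σᵢ vᵢ = (1)·(4) + (1)·(2) + (1)·(-2) + (1)·(-10) = -6.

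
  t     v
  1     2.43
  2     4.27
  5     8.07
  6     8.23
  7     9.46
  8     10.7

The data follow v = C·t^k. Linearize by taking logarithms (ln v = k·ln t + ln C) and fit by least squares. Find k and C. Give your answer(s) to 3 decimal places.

Taking logs, ln v = k·ln t + ln C, so regress ln v on ln t.
Over the data: Σln t = 8.1197, Σ(ln t)² = 14.3918, Σln v = 11.1528, Σln t·ln v = 17.4450.
Normal system: [[14.3918, 8.1197]; [8.1197, 6]]·[k, ln C]ᵀ = [17.4450, 11.1528]ᵀ.
Slope k = (n·Σln t·ln v − Σln t·Σln v)/(n·Σ(ln t)² − (Σln t)²) = (6·17.4450 − 8.1197·11.1528)/20.4213 = 0.69108; ln C = (Σln v − k·Σln t)/n = 0.92356, so C = exp(0.92356) = 2.51825.

k = 0.691, C = 2.518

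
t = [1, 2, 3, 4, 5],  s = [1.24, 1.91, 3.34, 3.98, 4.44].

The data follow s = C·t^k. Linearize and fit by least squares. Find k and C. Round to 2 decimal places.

Let Y = ln s. Fitting Y = k·ln t + ln C by least squares:
Σln t = 4.7875, Σ(ln t)² = 6.1995, Σln s = 4.9401, Σln t·ln s = 6.0874.
Normal system: [[6.1995, 4.7875]; [4.7875, 5]]·[k, ln C]ᵀ = [6.0874, 4.9401]ᵀ.
Solving (det = 8.0774): k = 0.84015, ln C = 0.18358, so C = exp(0.18358) = 1.20151.

k = 0.84, C = 1.20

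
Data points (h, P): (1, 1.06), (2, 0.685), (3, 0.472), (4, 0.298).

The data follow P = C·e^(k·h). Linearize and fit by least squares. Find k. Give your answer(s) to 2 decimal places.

k = -0.42

Linearized form: ln P = k·h + ln C. From the 4 transformed points,
Sums: Σh = 10.0000, Σ(h)² = 30.0000, Σln P = -2.2815, Σh·ln P = -7.7934.
Normal system: [[30.0000, 10.0000]; [10.0000, 4]]·[k, ln C]ᵀ = [-7.7934, -2.2815]ᵀ.
Solving (det = 20.0000): k = -0.41792, ln C = 0.47443.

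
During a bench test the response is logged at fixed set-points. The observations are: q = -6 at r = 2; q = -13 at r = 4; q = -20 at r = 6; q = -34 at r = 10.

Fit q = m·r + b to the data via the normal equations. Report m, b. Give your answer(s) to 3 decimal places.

m = -3.500, b = 1.000

AᵀA·[m, b]ᵀ = Aᵀq reads: 156·m + 22·b = -524;  22·m + 4·b = -73.
det = 156·4 − 22² = 140.
m = ((-524)·4 − 22·(-73))/140 = -7/2; b = (156·(-73) − 22·(-524))/140 = 1.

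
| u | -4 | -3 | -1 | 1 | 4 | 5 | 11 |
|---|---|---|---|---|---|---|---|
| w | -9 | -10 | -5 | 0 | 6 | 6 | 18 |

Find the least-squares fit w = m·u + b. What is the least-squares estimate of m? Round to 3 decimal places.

m = 1.892

The normal system AᵀA·[m, b]ᵀ = Aᵀw is [[189, 13]; [13, 7]]·[m, b]ᵀ = [323, 6]ᵀ.
Δ = 189·7 − 13² = 1154.
m = (323·7 − 13·6)/1154 = 2183/1154; b = (189·6 − 13·323)/1154 = -3065/1154.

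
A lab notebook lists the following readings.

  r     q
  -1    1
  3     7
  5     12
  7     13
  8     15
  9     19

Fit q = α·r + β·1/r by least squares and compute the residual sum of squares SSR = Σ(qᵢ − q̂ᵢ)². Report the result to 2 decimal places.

SSR = 10.80

The normal system MᵀM·[α, β]ᵀ = Mᵀq is [[229, 6]; [6, 7617241/6350400]]·[α, β]ᵀ = [462, 24133/2520]ᵀ.
Determinant 229·(7617241/6350400) − 6² = 1515733789/6350400.
α = (462·(7617241/6350400) − 6·(24133/2520))/(1515733789/6350400) = 3154274382/1515733789; β = (229·(24133/2520) − 6·462)/(1515733789/6350400) = -3676637160/1515733789.
Residuals: 993371011/1515733789, 2372859097/1515733789, 3152760990/1515733789, -1850147537/1515733789, -2038608576/1515733789, 818987793/1515733789; SSR = 16366238016/1515733789.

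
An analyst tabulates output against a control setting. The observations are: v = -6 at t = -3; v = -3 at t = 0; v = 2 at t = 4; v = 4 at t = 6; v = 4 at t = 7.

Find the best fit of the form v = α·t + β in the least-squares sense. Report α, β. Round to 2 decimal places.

The normal equations are: 110·α + 14·β = 78;  14·α + 5·β = 1.
Δ = 110·5 − 14² = 354.
α = (78·5 − 14·1)/354 = 188/177; β = (110·1 − 14·78)/354 = -491/177.

α = 1.06, β = -2.77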